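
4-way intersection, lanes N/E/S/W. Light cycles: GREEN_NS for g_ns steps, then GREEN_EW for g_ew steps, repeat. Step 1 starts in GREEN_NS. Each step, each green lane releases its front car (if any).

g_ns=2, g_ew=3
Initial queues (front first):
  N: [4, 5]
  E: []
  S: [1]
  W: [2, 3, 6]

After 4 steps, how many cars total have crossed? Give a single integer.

Answer: 5

Derivation:
Step 1 [NS]: N:car4-GO,E:wait,S:car1-GO,W:wait | queues: N=1 E=0 S=0 W=3
Step 2 [NS]: N:car5-GO,E:wait,S:empty,W:wait | queues: N=0 E=0 S=0 W=3
Step 3 [EW]: N:wait,E:empty,S:wait,W:car2-GO | queues: N=0 E=0 S=0 W=2
Step 4 [EW]: N:wait,E:empty,S:wait,W:car3-GO | queues: N=0 E=0 S=0 W=1
Cars crossed by step 4: 5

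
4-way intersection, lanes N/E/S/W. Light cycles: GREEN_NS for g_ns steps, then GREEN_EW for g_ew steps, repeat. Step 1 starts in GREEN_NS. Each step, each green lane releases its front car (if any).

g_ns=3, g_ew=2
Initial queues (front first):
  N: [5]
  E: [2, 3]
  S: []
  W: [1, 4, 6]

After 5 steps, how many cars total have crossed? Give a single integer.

Step 1 [NS]: N:car5-GO,E:wait,S:empty,W:wait | queues: N=0 E=2 S=0 W=3
Step 2 [NS]: N:empty,E:wait,S:empty,W:wait | queues: N=0 E=2 S=0 W=3
Step 3 [NS]: N:empty,E:wait,S:empty,W:wait | queues: N=0 E=2 S=0 W=3
Step 4 [EW]: N:wait,E:car2-GO,S:wait,W:car1-GO | queues: N=0 E=1 S=0 W=2
Step 5 [EW]: N:wait,E:car3-GO,S:wait,W:car4-GO | queues: N=0 E=0 S=0 W=1
Cars crossed by step 5: 5

Answer: 5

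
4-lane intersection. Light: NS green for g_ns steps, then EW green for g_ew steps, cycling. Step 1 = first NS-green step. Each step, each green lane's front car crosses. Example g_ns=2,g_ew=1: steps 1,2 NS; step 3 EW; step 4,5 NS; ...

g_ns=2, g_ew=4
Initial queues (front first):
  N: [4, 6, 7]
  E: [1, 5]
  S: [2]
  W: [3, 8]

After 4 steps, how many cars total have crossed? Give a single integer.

Step 1 [NS]: N:car4-GO,E:wait,S:car2-GO,W:wait | queues: N=2 E=2 S=0 W=2
Step 2 [NS]: N:car6-GO,E:wait,S:empty,W:wait | queues: N=1 E=2 S=0 W=2
Step 3 [EW]: N:wait,E:car1-GO,S:wait,W:car3-GO | queues: N=1 E=1 S=0 W=1
Step 4 [EW]: N:wait,E:car5-GO,S:wait,W:car8-GO | queues: N=1 E=0 S=0 W=0
Cars crossed by step 4: 7

Answer: 7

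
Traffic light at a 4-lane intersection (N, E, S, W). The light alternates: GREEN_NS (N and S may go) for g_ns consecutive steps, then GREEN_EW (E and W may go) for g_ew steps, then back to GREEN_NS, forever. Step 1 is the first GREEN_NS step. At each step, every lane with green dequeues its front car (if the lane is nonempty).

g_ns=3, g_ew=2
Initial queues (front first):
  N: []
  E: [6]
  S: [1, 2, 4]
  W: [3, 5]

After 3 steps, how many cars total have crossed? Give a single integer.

Step 1 [NS]: N:empty,E:wait,S:car1-GO,W:wait | queues: N=0 E=1 S=2 W=2
Step 2 [NS]: N:empty,E:wait,S:car2-GO,W:wait | queues: N=0 E=1 S=1 W=2
Step 3 [NS]: N:empty,E:wait,S:car4-GO,W:wait | queues: N=0 E=1 S=0 W=2
Cars crossed by step 3: 3

Answer: 3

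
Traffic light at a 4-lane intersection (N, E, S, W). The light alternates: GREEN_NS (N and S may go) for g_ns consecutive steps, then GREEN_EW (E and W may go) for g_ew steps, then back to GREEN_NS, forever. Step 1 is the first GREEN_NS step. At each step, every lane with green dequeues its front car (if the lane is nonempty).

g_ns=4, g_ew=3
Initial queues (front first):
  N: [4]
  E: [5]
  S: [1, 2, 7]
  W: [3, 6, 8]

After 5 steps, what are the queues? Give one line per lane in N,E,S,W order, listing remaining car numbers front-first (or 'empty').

Step 1 [NS]: N:car4-GO,E:wait,S:car1-GO,W:wait | queues: N=0 E=1 S=2 W=3
Step 2 [NS]: N:empty,E:wait,S:car2-GO,W:wait | queues: N=0 E=1 S=1 W=3
Step 3 [NS]: N:empty,E:wait,S:car7-GO,W:wait | queues: N=0 E=1 S=0 W=3
Step 4 [NS]: N:empty,E:wait,S:empty,W:wait | queues: N=0 E=1 S=0 W=3
Step 5 [EW]: N:wait,E:car5-GO,S:wait,W:car3-GO | queues: N=0 E=0 S=0 W=2

N: empty
E: empty
S: empty
W: 6 8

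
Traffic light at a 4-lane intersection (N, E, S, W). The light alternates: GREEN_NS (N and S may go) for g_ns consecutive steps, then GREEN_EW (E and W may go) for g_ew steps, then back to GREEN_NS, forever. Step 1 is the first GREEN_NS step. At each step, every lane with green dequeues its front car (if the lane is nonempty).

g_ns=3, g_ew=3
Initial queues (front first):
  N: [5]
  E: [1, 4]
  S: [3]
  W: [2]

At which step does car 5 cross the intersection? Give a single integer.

Step 1 [NS]: N:car5-GO,E:wait,S:car3-GO,W:wait | queues: N=0 E=2 S=0 W=1
Step 2 [NS]: N:empty,E:wait,S:empty,W:wait | queues: N=0 E=2 S=0 W=1
Step 3 [NS]: N:empty,E:wait,S:empty,W:wait | queues: N=0 E=2 S=0 W=1
Step 4 [EW]: N:wait,E:car1-GO,S:wait,W:car2-GO | queues: N=0 E=1 S=0 W=0
Step 5 [EW]: N:wait,E:car4-GO,S:wait,W:empty | queues: N=0 E=0 S=0 W=0
Car 5 crosses at step 1

1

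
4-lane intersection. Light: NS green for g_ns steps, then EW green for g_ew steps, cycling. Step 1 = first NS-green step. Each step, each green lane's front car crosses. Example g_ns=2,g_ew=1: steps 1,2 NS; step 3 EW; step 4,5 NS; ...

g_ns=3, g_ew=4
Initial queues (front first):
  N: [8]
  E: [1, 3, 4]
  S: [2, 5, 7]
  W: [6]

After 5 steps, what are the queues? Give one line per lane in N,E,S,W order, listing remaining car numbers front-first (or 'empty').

Step 1 [NS]: N:car8-GO,E:wait,S:car2-GO,W:wait | queues: N=0 E=3 S=2 W=1
Step 2 [NS]: N:empty,E:wait,S:car5-GO,W:wait | queues: N=0 E=3 S=1 W=1
Step 3 [NS]: N:empty,E:wait,S:car7-GO,W:wait | queues: N=0 E=3 S=0 W=1
Step 4 [EW]: N:wait,E:car1-GO,S:wait,W:car6-GO | queues: N=0 E=2 S=0 W=0
Step 5 [EW]: N:wait,E:car3-GO,S:wait,W:empty | queues: N=0 E=1 S=0 W=0

N: empty
E: 4
S: empty
W: empty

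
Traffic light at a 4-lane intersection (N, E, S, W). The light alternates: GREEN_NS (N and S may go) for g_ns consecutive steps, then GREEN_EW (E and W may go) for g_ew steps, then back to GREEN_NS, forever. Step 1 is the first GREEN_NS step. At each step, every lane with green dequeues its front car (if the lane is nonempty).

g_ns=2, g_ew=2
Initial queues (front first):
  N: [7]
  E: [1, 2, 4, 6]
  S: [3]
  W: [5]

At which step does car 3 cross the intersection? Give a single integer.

Step 1 [NS]: N:car7-GO,E:wait,S:car3-GO,W:wait | queues: N=0 E=4 S=0 W=1
Step 2 [NS]: N:empty,E:wait,S:empty,W:wait | queues: N=0 E=4 S=0 W=1
Step 3 [EW]: N:wait,E:car1-GO,S:wait,W:car5-GO | queues: N=0 E=3 S=0 W=0
Step 4 [EW]: N:wait,E:car2-GO,S:wait,W:empty | queues: N=0 E=2 S=0 W=0
Step 5 [NS]: N:empty,E:wait,S:empty,W:wait | queues: N=0 E=2 S=0 W=0
Step 6 [NS]: N:empty,E:wait,S:empty,W:wait | queues: N=0 E=2 S=0 W=0
Step 7 [EW]: N:wait,E:car4-GO,S:wait,W:empty | queues: N=0 E=1 S=0 W=0
Step 8 [EW]: N:wait,E:car6-GO,S:wait,W:empty | queues: N=0 E=0 S=0 W=0
Car 3 crosses at step 1

1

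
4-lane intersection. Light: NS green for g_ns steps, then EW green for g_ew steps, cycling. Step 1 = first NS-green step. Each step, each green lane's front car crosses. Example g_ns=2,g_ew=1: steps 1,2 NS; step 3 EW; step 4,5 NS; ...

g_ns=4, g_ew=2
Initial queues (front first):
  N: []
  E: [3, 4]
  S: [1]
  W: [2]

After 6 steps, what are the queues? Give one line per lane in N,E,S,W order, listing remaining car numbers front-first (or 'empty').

Step 1 [NS]: N:empty,E:wait,S:car1-GO,W:wait | queues: N=0 E=2 S=0 W=1
Step 2 [NS]: N:empty,E:wait,S:empty,W:wait | queues: N=0 E=2 S=0 W=1
Step 3 [NS]: N:empty,E:wait,S:empty,W:wait | queues: N=0 E=2 S=0 W=1
Step 4 [NS]: N:empty,E:wait,S:empty,W:wait | queues: N=0 E=2 S=0 W=1
Step 5 [EW]: N:wait,E:car3-GO,S:wait,W:car2-GO | queues: N=0 E=1 S=0 W=0
Step 6 [EW]: N:wait,E:car4-GO,S:wait,W:empty | queues: N=0 E=0 S=0 W=0

N: empty
E: empty
S: empty
W: empty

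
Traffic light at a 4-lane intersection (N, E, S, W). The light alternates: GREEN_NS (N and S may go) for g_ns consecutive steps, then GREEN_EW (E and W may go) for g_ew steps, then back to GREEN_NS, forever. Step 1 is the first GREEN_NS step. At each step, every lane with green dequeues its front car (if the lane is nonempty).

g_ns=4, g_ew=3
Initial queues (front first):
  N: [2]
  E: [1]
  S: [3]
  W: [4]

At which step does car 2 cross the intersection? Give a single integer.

Step 1 [NS]: N:car2-GO,E:wait,S:car3-GO,W:wait | queues: N=0 E=1 S=0 W=1
Step 2 [NS]: N:empty,E:wait,S:empty,W:wait | queues: N=0 E=1 S=0 W=1
Step 3 [NS]: N:empty,E:wait,S:empty,W:wait | queues: N=0 E=1 S=0 W=1
Step 4 [NS]: N:empty,E:wait,S:empty,W:wait | queues: N=0 E=1 S=0 W=1
Step 5 [EW]: N:wait,E:car1-GO,S:wait,W:car4-GO | queues: N=0 E=0 S=0 W=0
Car 2 crosses at step 1

1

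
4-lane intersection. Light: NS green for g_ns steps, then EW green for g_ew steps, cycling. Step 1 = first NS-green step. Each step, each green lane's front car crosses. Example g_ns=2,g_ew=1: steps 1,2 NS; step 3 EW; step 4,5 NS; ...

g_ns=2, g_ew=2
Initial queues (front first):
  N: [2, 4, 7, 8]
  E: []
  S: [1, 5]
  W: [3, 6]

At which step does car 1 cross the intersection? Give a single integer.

Step 1 [NS]: N:car2-GO,E:wait,S:car1-GO,W:wait | queues: N=3 E=0 S=1 W=2
Step 2 [NS]: N:car4-GO,E:wait,S:car5-GO,W:wait | queues: N=2 E=0 S=0 W=2
Step 3 [EW]: N:wait,E:empty,S:wait,W:car3-GO | queues: N=2 E=0 S=0 W=1
Step 4 [EW]: N:wait,E:empty,S:wait,W:car6-GO | queues: N=2 E=0 S=0 W=0
Step 5 [NS]: N:car7-GO,E:wait,S:empty,W:wait | queues: N=1 E=0 S=0 W=0
Step 6 [NS]: N:car8-GO,E:wait,S:empty,W:wait | queues: N=0 E=0 S=0 W=0
Car 1 crosses at step 1

1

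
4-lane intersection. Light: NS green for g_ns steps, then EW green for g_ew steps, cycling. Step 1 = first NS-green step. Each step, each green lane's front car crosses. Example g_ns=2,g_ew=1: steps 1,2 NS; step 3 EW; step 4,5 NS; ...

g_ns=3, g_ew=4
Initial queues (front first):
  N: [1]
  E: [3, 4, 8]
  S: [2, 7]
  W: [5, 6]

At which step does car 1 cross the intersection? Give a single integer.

Step 1 [NS]: N:car1-GO,E:wait,S:car2-GO,W:wait | queues: N=0 E=3 S=1 W=2
Step 2 [NS]: N:empty,E:wait,S:car7-GO,W:wait | queues: N=0 E=3 S=0 W=2
Step 3 [NS]: N:empty,E:wait,S:empty,W:wait | queues: N=0 E=3 S=0 W=2
Step 4 [EW]: N:wait,E:car3-GO,S:wait,W:car5-GO | queues: N=0 E=2 S=0 W=1
Step 5 [EW]: N:wait,E:car4-GO,S:wait,W:car6-GO | queues: N=0 E=1 S=0 W=0
Step 6 [EW]: N:wait,E:car8-GO,S:wait,W:empty | queues: N=0 E=0 S=0 W=0
Car 1 crosses at step 1

1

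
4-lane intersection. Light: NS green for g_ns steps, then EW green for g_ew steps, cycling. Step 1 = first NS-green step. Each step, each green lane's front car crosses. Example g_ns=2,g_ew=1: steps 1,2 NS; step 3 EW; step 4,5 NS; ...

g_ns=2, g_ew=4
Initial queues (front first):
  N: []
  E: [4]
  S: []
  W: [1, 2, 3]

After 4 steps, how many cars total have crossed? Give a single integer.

Answer: 3

Derivation:
Step 1 [NS]: N:empty,E:wait,S:empty,W:wait | queues: N=0 E=1 S=0 W=3
Step 2 [NS]: N:empty,E:wait,S:empty,W:wait | queues: N=0 E=1 S=0 W=3
Step 3 [EW]: N:wait,E:car4-GO,S:wait,W:car1-GO | queues: N=0 E=0 S=0 W=2
Step 4 [EW]: N:wait,E:empty,S:wait,W:car2-GO | queues: N=0 E=0 S=0 W=1
Cars crossed by step 4: 3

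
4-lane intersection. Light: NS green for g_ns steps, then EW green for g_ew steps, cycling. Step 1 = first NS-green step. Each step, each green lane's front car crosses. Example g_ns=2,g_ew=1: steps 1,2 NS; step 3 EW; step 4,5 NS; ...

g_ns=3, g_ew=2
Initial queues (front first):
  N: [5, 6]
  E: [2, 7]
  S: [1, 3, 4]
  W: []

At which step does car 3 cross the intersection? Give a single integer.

Step 1 [NS]: N:car5-GO,E:wait,S:car1-GO,W:wait | queues: N=1 E=2 S=2 W=0
Step 2 [NS]: N:car6-GO,E:wait,S:car3-GO,W:wait | queues: N=0 E=2 S=1 W=0
Step 3 [NS]: N:empty,E:wait,S:car4-GO,W:wait | queues: N=0 E=2 S=0 W=0
Step 4 [EW]: N:wait,E:car2-GO,S:wait,W:empty | queues: N=0 E=1 S=0 W=0
Step 5 [EW]: N:wait,E:car7-GO,S:wait,W:empty | queues: N=0 E=0 S=0 W=0
Car 3 crosses at step 2

2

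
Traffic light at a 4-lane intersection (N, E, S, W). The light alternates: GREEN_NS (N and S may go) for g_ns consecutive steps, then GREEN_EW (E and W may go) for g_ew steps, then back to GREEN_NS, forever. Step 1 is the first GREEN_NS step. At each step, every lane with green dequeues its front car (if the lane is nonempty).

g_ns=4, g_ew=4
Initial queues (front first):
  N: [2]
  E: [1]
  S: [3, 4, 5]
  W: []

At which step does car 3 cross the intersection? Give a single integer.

Step 1 [NS]: N:car2-GO,E:wait,S:car3-GO,W:wait | queues: N=0 E=1 S=2 W=0
Step 2 [NS]: N:empty,E:wait,S:car4-GO,W:wait | queues: N=0 E=1 S=1 W=0
Step 3 [NS]: N:empty,E:wait,S:car5-GO,W:wait | queues: N=0 E=1 S=0 W=0
Step 4 [NS]: N:empty,E:wait,S:empty,W:wait | queues: N=0 E=1 S=0 W=0
Step 5 [EW]: N:wait,E:car1-GO,S:wait,W:empty | queues: N=0 E=0 S=0 W=0
Car 3 crosses at step 1

1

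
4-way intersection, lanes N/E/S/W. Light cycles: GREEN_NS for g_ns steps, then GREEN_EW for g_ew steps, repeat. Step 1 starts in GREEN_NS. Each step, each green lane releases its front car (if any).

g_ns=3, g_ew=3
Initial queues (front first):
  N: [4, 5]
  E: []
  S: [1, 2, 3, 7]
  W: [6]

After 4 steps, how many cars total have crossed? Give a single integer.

Answer: 6

Derivation:
Step 1 [NS]: N:car4-GO,E:wait,S:car1-GO,W:wait | queues: N=1 E=0 S=3 W=1
Step 2 [NS]: N:car5-GO,E:wait,S:car2-GO,W:wait | queues: N=0 E=0 S=2 W=1
Step 3 [NS]: N:empty,E:wait,S:car3-GO,W:wait | queues: N=0 E=0 S=1 W=1
Step 4 [EW]: N:wait,E:empty,S:wait,W:car6-GO | queues: N=0 E=0 S=1 W=0
Cars crossed by step 4: 6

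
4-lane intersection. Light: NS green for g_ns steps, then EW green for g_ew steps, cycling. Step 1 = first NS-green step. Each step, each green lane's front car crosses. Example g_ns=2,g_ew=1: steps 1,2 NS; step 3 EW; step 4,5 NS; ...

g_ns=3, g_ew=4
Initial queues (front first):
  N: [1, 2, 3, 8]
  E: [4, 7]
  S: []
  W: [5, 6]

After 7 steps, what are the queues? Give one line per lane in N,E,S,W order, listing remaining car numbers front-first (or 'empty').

Step 1 [NS]: N:car1-GO,E:wait,S:empty,W:wait | queues: N=3 E=2 S=0 W=2
Step 2 [NS]: N:car2-GO,E:wait,S:empty,W:wait | queues: N=2 E=2 S=0 W=2
Step 3 [NS]: N:car3-GO,E:wait,S:empty,W:wait | queues: N=1 E=2 S=0 W=2
Step 4 [EW]: N:wait,E:car4-GO,S:wait,W:car5-GO | queues: N=1 E=1 S=0 W=1
Step 5 [EW]: N:wait,E:car7-GO,S:wait,W:car6-GO | queues: N=1 E=0 S=0 W=0
Step 6 [EW]: N:wait,E:empty,S:wait,W:empty | queues: N=1 E=0 S=0 W=0
Step 7 [EW]: N:wait,E:empty,S:wait,W:empty | queues: N=1 E=0 S=0 W=0

N: 8
E: empty
S: empty
W: empty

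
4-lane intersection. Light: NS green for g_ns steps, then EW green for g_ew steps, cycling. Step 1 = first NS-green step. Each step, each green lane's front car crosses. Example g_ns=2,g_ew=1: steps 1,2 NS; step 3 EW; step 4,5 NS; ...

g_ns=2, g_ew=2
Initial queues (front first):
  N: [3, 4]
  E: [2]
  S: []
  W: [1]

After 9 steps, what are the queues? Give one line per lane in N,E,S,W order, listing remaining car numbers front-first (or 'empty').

Step 1 [NS]: N:car3-GO,E:wait,S:empty,W:wait | queues: N=1 E=1 S=0 W=1
Step 2 [NS]: N:car4-GO,E:wait,S:empty,W:wait | queues: N=0 E=1 S=0 W=1
Step 3 [EW]: N:wait,E:car2-GO,S:wait,W:car1-GO | queues: N=0 E=0 S=0 W=0

N: empty
E: empty
S: empty
W: empty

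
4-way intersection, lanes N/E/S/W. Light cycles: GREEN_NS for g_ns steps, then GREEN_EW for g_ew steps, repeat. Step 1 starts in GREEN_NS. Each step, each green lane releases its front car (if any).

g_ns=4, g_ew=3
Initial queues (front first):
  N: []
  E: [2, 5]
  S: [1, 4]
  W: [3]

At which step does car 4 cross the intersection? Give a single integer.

Step 1 [NS]: N:empty,E:wait,S:car1-GO,W:wait | queues: N=0 E=2 S=1 W=1
Step 2 [NS]: N:empty,E:wait,S:car4-GO,W:wait | queues: N=0 E=2 S=0 W=1
Step 3 [NS]: N:empty,E:wait,S:empty,W:wait | queues: N=0 E=2 S=0 W=1
Step 4 [NS]: N:empty,E:wait,S:empty,W:wait | queues: N=0 E=2 S=0 W=1
Step 5 [EW]: N:wait,E:car2-GO,S:wait,W:car3-GO | queues: N=0 E=1 S=0 W=0
Step 6 [EW]: N:wait,E:car5-GO,S:wait,W:empty | queues: N=0 E=0 S=0 W=0
Car 4 crosses at step 2

2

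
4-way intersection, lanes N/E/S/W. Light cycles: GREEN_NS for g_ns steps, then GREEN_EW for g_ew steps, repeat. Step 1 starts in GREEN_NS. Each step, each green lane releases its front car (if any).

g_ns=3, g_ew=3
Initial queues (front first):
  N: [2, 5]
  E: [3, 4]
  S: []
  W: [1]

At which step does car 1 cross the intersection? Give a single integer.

Step 1 [NS]: N:car2-GO,E:wait,S:empty,W:wait | queues: N=1 E=2 S=0 W=1
Step 2 [NS]: N:car5-GO,E:wait,S:empty,W:wait | queues: N=0 E=2 S=0 W=1
Step 3 [NS]: N:empty,E:wait,S:empty,W:wait | queues: N=0 E=2 S=0 W=1
Step 4 [EW]: N:wait,E:car3-GO,S:wait,W:car1-GO | queues: N=0 E=1 S=0 W=0
Step 5 [EW]: N:wait,E:car4-GO,S:wait,W:empty | queues: N=0 E=0 S=0 W=0
Car 1 crosses at step 4

4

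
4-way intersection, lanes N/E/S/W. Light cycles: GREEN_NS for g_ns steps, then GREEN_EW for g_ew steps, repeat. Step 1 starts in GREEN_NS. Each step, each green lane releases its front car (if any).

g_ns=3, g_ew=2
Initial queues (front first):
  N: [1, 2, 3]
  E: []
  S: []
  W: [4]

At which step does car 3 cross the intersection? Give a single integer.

Step 1 [NS]: N:car1-GO,E:wait,S:empty,W:wait | queues: N=2 E=0 S=0 W=1
Step 2 [NS]: N:car2-GO,E:wait,S:empty,W:wait | queues: N=1 E=0 S=0 W=1
Step 3 [NS]: N:car3-GO,E:wait,S:empty,W:wait | queues: N=0 E=0 S=0 W=1
Step 4 [EW]: N:wait,E:empty,S:wait,W:car4-GO | queues: N=0 E=0 S=0 W=0
Car 3 crosses at step 3

3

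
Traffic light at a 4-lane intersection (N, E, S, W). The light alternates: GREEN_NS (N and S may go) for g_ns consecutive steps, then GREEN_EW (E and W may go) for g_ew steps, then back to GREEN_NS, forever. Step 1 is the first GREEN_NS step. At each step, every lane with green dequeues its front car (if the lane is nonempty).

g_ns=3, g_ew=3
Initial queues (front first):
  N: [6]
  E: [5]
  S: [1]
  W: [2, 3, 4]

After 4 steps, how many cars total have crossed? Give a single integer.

Step 1 [NS]: N:car6-GO,E:wait,S:car1-GO,W:wait | queues: N=0 E=1 S=0 W=3
Step 2 [NS]: N:empty,E:wait,S:empty,W:wait | queues: N=0 E=1 S=0 W=3
Step 3 [NS]: N:empty,E:wait,S:empty,W:wait | queues: N=0 E=1 S=0 W=3
Step 4 [EW]: N:wait,E:car5-GO,S:wait,W:car2-GO | queues: N=0 E=0 S=0 W=2
Cars crossed by step 4: 4

Answer: 4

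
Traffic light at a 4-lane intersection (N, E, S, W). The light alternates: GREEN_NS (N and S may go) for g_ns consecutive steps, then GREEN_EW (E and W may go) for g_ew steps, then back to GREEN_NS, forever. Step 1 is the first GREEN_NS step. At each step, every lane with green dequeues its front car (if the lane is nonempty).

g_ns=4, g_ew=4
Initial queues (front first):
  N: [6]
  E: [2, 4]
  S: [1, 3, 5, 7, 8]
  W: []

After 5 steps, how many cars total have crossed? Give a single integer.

Answer: 6

Derivation:
Step 1 [NS]: N:car6-GO,E:wait,S:car1-GO,W:wait | queues: N=0 E=2 S=4 W=0
Step 2 [NS]: N:empty,E:wait,S:car3-GO,W:wait | queues: N=0 E=2 S=3 W=0
Step 3 [NS]: N:empty,E:wait,S:car5-GO,W:wait | queues: N=0 E=2 S=2 W=0
Step 4 [NS]: N:empty,E:wait,S:car7-GO,W:wait | queues: N=0 E=2 S=1 W=0
Step 5 [EW]: N:wait,E:car2-GO,S:wait,W:empty | queues: N=0 E=1 S=1 W=0
Cars crossed by step 5: 6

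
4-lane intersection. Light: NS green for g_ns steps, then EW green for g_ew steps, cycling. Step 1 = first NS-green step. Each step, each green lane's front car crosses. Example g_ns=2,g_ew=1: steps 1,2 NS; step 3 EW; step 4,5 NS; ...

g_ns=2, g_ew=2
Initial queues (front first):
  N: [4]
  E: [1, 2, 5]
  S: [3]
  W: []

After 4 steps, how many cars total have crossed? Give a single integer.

Answer: 4

Derivation:
Step 1 [NS]: N:car4-GO,E:wait,S:car3-GO,W:wait | queues: N=0 E=3 S=0 W=0
Step 2 [NS]: N:empty,E:wait,S:empty,W:wait | queues: N=0 E=3 S=0 W=0
Step 3 [EW]: N:wait,E:car1-GO,S:wait,W:empty | queues: N=0 E=2 S=0 W=0
Step 4 [EW]: N:wait,E:car2-GO,S:wait,W:empty | queues: N=0 E=1 S=0 W=0
Cars crossed by step 4: 4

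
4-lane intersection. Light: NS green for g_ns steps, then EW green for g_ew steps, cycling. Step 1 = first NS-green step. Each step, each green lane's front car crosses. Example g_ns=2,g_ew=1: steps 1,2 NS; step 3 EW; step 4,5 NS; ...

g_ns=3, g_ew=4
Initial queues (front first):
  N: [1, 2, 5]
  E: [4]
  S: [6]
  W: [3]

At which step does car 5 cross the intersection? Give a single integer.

Step 1 [NS]: N:car1-GO,E:wait,S:car6-GO,W:wait | queues: N=2 E=1 S=0 W=1
Step 2 [NS]: N:car2-GO,E:wait,S:empty,W:wait | queues: N=1 E=1 S=0 W=1
Step 3 [NS]: N:car5-GO,E:wait,S:empty,W:wait | queues: N=0 E=1 S=0 W=1
Step 4 [EW]: N:wait,E:car4-GO,S:wait,W:car3-GO | queues: N=0 E=0 S=0 W=0
Car 5 crosses at step 3

3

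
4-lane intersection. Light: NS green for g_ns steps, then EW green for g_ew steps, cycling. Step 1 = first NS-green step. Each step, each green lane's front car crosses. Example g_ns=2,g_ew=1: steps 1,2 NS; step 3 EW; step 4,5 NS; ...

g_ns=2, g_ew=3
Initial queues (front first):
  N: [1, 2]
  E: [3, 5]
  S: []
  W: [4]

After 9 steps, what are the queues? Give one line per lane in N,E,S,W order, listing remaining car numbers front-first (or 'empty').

Step 1 [NS]: N:car1-GO,E:wait,S:empty,W:wait | queues: N=1 E=2 S=0 W=1
Step 2 [NS]: N:car2-GO,E:wait,S:empty,W:wait | queues: N=0 E=2 S=0 W=1
Step 3 [EW]: N:wait,E:car3-GO,S:wait,W:car4-GO | queues: N=0 E=1 S=0 W=0
Step 4 [EW]: N:wait,E:car5-GO,S:wait,W:empty | queues: N=0 E=0 S=0 W=0

N: empty
E: empty
S: empty
W: empty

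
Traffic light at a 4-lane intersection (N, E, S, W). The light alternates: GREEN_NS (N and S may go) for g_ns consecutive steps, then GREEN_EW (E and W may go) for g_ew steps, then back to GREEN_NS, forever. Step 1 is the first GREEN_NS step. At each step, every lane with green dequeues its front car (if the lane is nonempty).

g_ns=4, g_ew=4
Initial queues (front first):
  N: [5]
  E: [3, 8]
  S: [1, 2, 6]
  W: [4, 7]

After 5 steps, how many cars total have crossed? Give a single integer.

Answer: 6

Derivation:
Step 1 [NS]: N:car5-GO,E:wait,S:car1-GO,W:wait | queues: N=0 E=2 S=2 W=2
Step 2 [NS]: N:empty,E:wait,S:car2-GO,W:wait | queues: N=0 E=2 S=1 W=2
Step 3 [NS]: N:empty,E:wait,S:car6-GO,W:wait | queues: N=0 E=2 S=0 W=2
Step 4 [NS]: N:empty,E:wait,S:empty,W:wait | queues: N=0 E=2 S=0 W=2
Step 5 [EW]: N:wait,E:car3-GO,S:wait,W:car4-GO | queues: N=0 E=1 S=0 W=1
Cars crossed by step 5: 6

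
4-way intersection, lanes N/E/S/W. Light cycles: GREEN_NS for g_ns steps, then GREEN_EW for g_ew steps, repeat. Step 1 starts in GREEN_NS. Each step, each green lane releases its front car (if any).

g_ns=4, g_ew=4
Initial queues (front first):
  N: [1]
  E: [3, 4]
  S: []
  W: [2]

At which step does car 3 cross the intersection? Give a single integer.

Step 1 [NS]: N:car1-GO,E:wait,S:empty,W:wait | queues: N=0 E=2 S=0 W=1
Step 2 [NS]: N:empty,E:wait,S:empty,W:wait | queues: N=0 E=2 S=0 W=1
Step 3 [NS]: N:empty,E:wait,S:empty,W:wait | queues: N=0 E=2 S=0 W=1
Step 4 [NS]: N:empty,E:wait,S:empty,W:wait | queues: N=0 E=2 S=0 W=1
Step 5 [EW]: N:wait,E:car3-GO,S:wait,W:car2-GO | queues: N=0 E=1 S=0 W=0
Step 6 [EW]: N:wait,E:car4-GO,S:wait,W:empty | queues: N=0 E=0 S=0 W=0
Car 3 crosses at step 5

5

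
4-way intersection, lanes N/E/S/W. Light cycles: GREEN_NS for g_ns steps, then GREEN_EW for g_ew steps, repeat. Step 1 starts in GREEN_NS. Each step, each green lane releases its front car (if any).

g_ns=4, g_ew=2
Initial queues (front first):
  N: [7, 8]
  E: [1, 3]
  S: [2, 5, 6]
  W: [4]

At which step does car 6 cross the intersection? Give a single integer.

Step 1 [NS]: N:car7-GO,E:wait,S:car2-GO,W:wait | queues: N=1 E=2 S=2 W=1
Step 2 [NS]: N:car8-GO,E:wait,S:car5-GO,W:wait | queues: N=0 E=2 S=1 W=1
Step 3 [NS]: N:empty,E:wait,S:car6-GO,W:wait | queues: N=0 E=2 S=0 W=1
Step 4 [NS]: N:empty,E:wait,S:empty,W:wait | queues: N=0 E=2 S=0 W=1
Step 5 [EW]: N:wait,E:car1-GO,S:wait,W:car4-GO | queues: N=0 E=1 S=0 W=0
Step 6 [EW]: N:wait,E:car3-GO,S:wait,W:empty | queues: N=0 E=0 S=0 W=0
Car 6 crosses at step 3

3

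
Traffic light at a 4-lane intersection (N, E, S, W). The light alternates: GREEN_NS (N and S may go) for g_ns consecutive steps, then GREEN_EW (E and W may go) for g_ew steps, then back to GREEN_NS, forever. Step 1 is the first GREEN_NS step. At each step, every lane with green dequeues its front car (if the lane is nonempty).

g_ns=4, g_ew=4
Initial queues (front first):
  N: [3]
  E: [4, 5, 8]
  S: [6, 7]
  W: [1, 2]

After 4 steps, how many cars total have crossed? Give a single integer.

Step 1 [NS]: N:car3-GO,E:wait,S:car6-GO,W:wait | queues: N=0 E=3 S=1 W=2
Step 2 [NS]: N:empty,E:wait,S:car7-GO,W:wait | queues: N=0 E=3 S=0 W=2
Step 3 [NS]: N:empty,E:wait,S:empty,W:wait | queues: N=0 E=3 S=0 W=2
Step 4 [NS]: N:empty,E:wait,S:empty,W:wait | queues: N=0 E=3 S=0 W=2
Cars crossed by step 4: 3

Answer: 3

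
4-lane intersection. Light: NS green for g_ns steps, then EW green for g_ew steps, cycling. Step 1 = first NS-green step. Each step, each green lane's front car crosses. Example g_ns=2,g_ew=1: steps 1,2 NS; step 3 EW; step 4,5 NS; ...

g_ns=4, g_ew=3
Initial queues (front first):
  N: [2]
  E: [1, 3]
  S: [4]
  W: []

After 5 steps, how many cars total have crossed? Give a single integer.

Step 1 [NS]: N:car2-GO,E:wait,S:car4-GO,W:wait | queues: N=0 E=2 S=0 W=0
Step 2 [NS]: N:empty,E:wait,S:empty,W:wait | queues: N=0 E=2 S=0 W=0
Step 3 [NS]: N:empty,E:wait,S:empty,W:wait | queues: N=0 E=2 S=0 W=0
Step 4 [NS]: N:empty,E:wait,S:empty,W:wait | queues: N=0 E=2 S=0 W=0
Step 5 [EW]: N:wait,E:car1-GO,S:wait,W:empty | queues: N=0 E=1 S=0 W=0
Cars crossed by step 5: 3

Answer: 3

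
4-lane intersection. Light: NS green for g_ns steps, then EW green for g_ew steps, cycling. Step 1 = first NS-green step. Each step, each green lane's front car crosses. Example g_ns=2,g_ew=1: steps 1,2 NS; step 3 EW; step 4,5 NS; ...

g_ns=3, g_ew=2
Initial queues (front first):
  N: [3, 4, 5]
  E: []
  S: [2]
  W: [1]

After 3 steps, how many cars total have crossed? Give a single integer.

Answer: 4

Derivation:
Step 1 [NS]: N:car3-GO,E:wait,S:car2-GO,W:wait | queues: N=2 E=0 S=0 W=1
Step 2 [NS]: N:car4-GO,E:wait,S:empty,W:wait | queues: N=1 E=0 S=0 W=1
Step 3 [NS]: N:car5-GO,E:wait,S:empty,W:wait | queues: N=0 E=0 S=0 W=1
Cars crossed by step 3: 4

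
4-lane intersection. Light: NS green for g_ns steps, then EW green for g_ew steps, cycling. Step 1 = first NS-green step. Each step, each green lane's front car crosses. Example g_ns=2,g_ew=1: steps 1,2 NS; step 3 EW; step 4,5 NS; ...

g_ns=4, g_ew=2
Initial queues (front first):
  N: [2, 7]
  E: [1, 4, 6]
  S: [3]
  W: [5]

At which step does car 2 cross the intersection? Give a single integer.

Step 1 [NS]: N:car2-GO,E:wait,S:car3-GO,W:wait | queues: N=1 E=3 S=0 W=1
Step 2 [NS]: N:car7-GO,E:wait,S:empty,W:wait | queues: N=0 E=3 S=0 W=1
Step 3 [NS]: N:empty,E:wait,S:empty,W:wait | queues: N=0 E=3 S=0 W=1
Step 4 [NS]: N:empty,E:wait,S:empty,W:wait | queues: N=0 E=3 S=0 W=1
Step 5 [EW]: N:wait,E:car1-GO,S:wait,W:car5-GO | queues: N=0 E=2 S=0 W=0
Step 6 [EW]: N:wait,E:car4-GO,S:wait,W:empty | queues: N=0 E=1 S=0 W=0
Step 7 [NS]: N:empty,E:wait,S:empty,W:wait | queues: N=0 E=1 S=0 W=0
Step 8 [NS]: N:empty,E:wait,S:empty,W:wait | queues: N=0 E=1 S=0 W=0
Step 9 [NS]: N:empty,E:wait,S:empty,W:wait | queues: N=0 E=1 S=0 W=0
Step 10 [NS]: N:empty,E:wait,S:empty,W:wait | queues: N=0 E=1 S=0 W=0
Step 11 [EW]: N:wait,E:car6-GO,S:wait,W:empty | queues: N=0 E=0 S=0 W=0
Car 2 crosses at step 1

1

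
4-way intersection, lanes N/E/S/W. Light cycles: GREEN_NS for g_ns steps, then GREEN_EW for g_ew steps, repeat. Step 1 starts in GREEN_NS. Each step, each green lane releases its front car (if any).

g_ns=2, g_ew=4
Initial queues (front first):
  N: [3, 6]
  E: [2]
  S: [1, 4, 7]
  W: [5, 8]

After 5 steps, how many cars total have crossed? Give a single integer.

Answer: 7

Derivation:
Step 1 [NS]: N:car3-GO,E:wait,S:car1-GO,W:wait | queues: N=1 E=1 S=2 W=2
Step 2 [NS]: N:car6-GO,E:wait,S:car4-GO,W:wait | queues: N=0 E=1 S=1 W=2
Step 3 [EW]: N:wait,E:car2-GO,S:wait,W:car5-GO | queues: N=0 E=0 S=1 W=1
Step 4 [EW]: N:wait,E:empty,S:wait,W:car8-GO | queues: N=0 E=0 S=1 W=0
Step 5 [EW]: N:wait,E:empty,S:wait,W:empty | queues: N=0 E=0 S=1 W=0
Cars crossed by step 5: 7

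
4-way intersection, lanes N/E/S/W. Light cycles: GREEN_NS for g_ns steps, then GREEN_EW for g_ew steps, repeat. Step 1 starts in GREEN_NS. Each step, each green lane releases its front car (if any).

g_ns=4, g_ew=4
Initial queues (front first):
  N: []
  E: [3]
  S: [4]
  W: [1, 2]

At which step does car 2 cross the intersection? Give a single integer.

Step 1 [NS]: N:empty,E:wait,S:car4-GO,W:wait | queues: N=0 E=1 S=0 W=2
Step 2 [NS]: N:empty,E:wait,S:empty,W:wait | queues: N=0 E=1 S=0 W=2
Step 3 [NS]: N:empty,E:wait,S:empty,W:wait | queues: N=0 E=1 S=0 W=2
Step 4 [NS]: N:empty,E:wait,S:empty,W:wait | queues: N=0 E=1 S=0 W=2
Step 5 [EW]: N:wait,E:car3-GO,S:wait,W:car1-GO | queues: N=0 E=0 S=0 W=1
Step 6 [EW]: N:wait,E:empty,S:wait,W:car2-GO | queues: N=0 E=0 S=0 W=0
Car 2 crosses at step 6

6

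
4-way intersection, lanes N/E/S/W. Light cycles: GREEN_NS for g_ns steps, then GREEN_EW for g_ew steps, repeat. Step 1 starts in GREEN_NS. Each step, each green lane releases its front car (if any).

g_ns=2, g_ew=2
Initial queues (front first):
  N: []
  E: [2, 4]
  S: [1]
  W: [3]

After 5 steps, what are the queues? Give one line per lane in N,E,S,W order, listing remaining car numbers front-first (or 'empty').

Step 1 [NS]: N:empty,E:wait,S:car1-GO,W:wait | queues: N=0 E=2 S=0 W=1
Step 2 [NS]: N:empty,E:wait,S:empty,W:wait | queues: N=0 E=2 S=0 W=1
Step 3 [EW]: N:wait,E:car2-GO,S:wait,W:car3-GO | queues: N=0 E=1 S=0 W=0
Step 4 [EW]: N:wait,E:car4-GO,S:wait,W:empty | queues: N=0 E=0 S=0 W=0

N: empty
E: empty
S: empty
W: empty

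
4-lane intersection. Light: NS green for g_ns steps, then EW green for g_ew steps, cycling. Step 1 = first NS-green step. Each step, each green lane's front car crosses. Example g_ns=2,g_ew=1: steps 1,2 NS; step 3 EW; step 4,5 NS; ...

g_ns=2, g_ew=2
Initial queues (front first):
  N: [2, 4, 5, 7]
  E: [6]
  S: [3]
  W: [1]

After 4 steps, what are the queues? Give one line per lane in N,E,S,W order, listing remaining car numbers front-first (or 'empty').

Step 1 [NS]: N:car2-GO,E:wait,S:car3-GO,W:wait | queues: N=3 E=1 S=0 W=1
Step 2 [NS]: N:car4-GO,E:wait,S:empty,W:wait | queues: N=2 E=1 S=0 W=1
Step 3 [EW]: N:wait,E:car6-GO,S:wait,W:car1-GO | queues: N=2 E=0 S=0 W=0
Step 4 [EW]: N:wait,E:empty,S:wait,W:empty | queues: N=2 E=0 S=0 W=0

N: 5 7
E: empty
S: empty
W: empty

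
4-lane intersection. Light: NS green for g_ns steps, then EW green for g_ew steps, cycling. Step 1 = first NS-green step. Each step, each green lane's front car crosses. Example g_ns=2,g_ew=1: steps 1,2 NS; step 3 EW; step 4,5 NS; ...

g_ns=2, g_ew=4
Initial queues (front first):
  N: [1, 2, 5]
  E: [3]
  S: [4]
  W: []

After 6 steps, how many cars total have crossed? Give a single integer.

Answer: 4

Derivation:
Step 1 [NS]: N:car1-GO,E:wait,S:car4-GO,W:wait | queues: N=2 E=1 S=0 W=0
Step 2 [NS]: N:car2-GO,E:wait,S:empty,W:wait | queues: N=1 E=1 S=0 W=0
Step 3 [EW]: N:wait,E:car3-GO,S:wait,W:empty | queues: N=1 E=0 S=0 W=0
Step 4 [EW]: N:wait,E:empty,S:wait,W:empty | queues: N=1 E=0 S=0 W=0
Step 5 [EW]: N:wait,E:empty,S:wait,W:empty | queues: N=1 E=0 S=0 W=0
Step 6 [EW]: N:wait,E:empty,S:wait,W:empty | queues: N=1 E=0 S=0 W=0
Cars crossed by step 6: 4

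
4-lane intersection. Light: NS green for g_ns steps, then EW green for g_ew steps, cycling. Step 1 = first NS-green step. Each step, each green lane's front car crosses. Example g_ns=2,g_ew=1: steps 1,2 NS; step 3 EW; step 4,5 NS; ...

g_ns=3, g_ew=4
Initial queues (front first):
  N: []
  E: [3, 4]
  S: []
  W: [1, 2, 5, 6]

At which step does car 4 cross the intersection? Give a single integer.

Step 1 [NS]: N:empty,E:wait,S:empty,W:wait | queues: N=0 E=2 S=0 W=4
Step 2 [NS]: N:empty,E:wait,S:empty,W:wait | queues: N=0 E=2 S=0 W=4
Step 3 [NS]: N:empty,E:wait,S:empty,W:wait | queues: N=0 E=2 S=0 W=4
Step 4 [EW]: N:wait,E:car3-GO,S:wait,W:car1-GO | queues: N=0 E=1 S=0 W=3
Step 5 [EW]: N:wait,E:car4-GO,S:wait,W:car2-GO | queues: N=0 E=0 S=0 W=2
Step 6 [EW]: N:wait,E:empty,S:wait,W:car5-GO | queues: N=0 E=0 S=0 W=1
Step 7 [EW]: N:wait,E:empty,S:wait,W:car6-GO | queues: N=0 E=0 S=0 W=0
Car 4 crosses at step 5

5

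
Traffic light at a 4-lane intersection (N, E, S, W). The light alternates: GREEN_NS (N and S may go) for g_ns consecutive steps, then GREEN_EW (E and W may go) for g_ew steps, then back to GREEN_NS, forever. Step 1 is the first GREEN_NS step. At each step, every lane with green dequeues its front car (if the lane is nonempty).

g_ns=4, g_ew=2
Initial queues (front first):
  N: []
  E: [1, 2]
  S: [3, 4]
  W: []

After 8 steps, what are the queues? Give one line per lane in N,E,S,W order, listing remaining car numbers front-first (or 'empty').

Step 1 [NS]: N:empty,E:wait,S:car3-GO,W:wait | queues: N=0 E=2 S=1 W=0
Step 2 [NS]: N:empty,E:wait,S:car4-GO,W:wait | queues: N=0 E=2 S=0 W=0
Step 3 [NS]: N:empty,E:wait,S:empty,W:wait | queues: N=0 E=2 S=0 W=0
Step 4 [NS]: N:empty,E:wait,S:empty,W:wait | queues: N=0 E=2 S=0 W=0
Step 5 [EW]: N:wait,E:car1-GO,S:wait,W:empty | queues: N=0 E=1 S=0 W=0
Step 6 [EW]: N:wait,E:car2-GO,S:wait,W:empty | queues: N=0 E=0 S=0 W=0

N: empty
E: empty
S: empty
W: empty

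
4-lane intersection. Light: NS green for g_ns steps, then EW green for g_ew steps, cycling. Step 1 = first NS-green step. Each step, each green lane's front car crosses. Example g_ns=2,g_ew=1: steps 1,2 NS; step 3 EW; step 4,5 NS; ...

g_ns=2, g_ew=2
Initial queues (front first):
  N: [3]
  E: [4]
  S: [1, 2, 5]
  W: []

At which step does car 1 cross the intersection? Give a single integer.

Step 1 [NS]: N:car3-GO,E:wait,S:car1-GO,W:wait | queues: N=0 E=1 S=2 W=0
Step 2 [NS]: N:empty,E:wait,S:car2-GO,W:wait | queues: N=0 E=1 S=1 W=0
Step 3 [EW]: N:wait,E:car4-GO,S:wait,W:empty | queues: N=0 E=0 S=1 W=0
Step 4 [EW]: N:wait,E:empty,S:wait,W:empty | queues: N=0 E=0 S=1 W=0
Step 5 [NS]: N:empty,E:wait,S:car5-GO,W:wait | queues: N=0 E=0 S=0 W=0
Car 1 crosses at step 1

1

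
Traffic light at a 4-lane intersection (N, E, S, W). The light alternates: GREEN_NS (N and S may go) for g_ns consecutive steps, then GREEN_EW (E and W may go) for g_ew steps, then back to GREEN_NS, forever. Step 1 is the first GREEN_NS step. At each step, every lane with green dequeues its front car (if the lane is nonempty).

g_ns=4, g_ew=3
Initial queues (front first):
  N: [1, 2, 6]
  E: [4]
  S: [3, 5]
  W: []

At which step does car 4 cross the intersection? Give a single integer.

Step 1 [NS]: N:car1-GO,E:wait,S:car3-GO,W:wait | queues: N=2 E=1 S=1 W=0
Step 2 [NS]: N:car2-GO,E:wait,S:car5-GO,W:wait | queues: N=1 E=1 S=0 W=0
Step 3 [NS]: N:car6-GO,E:wait,S:empty,W:wait | queues: N=0 E=1 S=0 W=0
Step 4 [NS]: N:empty,E:wait,S:empty,W:wait | queues: N=0 E=1 S=0 W=0
Step 5 [EW]: N:wait,E:car4-GO,S:wait,W:empty | queues: N=0 E=0 S=0 W=0
Car 4 crosses at step 5

5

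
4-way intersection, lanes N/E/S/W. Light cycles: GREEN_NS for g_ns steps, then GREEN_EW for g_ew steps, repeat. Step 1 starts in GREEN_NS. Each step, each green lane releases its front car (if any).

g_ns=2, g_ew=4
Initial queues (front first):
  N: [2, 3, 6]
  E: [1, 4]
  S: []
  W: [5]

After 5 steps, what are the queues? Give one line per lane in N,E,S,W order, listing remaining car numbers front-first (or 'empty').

Step 1 [NS]: N:car2-GO,E:wait,S:empty,W:wait | queues: N=2 E=2 S=0 W=1
Step 2 [NS]: N:car3-GO,E:wait,S:empty,W:wait | queues: N=1 E=2 S=0 W=1
Step 3 [EW]: N:wait,E:car1-GO,S:wait,W:car5-GO | queues: N=1 E=1 S=0 W=0
Step 4 [EW]: N:wait,E:car4-GO,S:wait,W:empty | queues: N=1 E=0 S=0 W=0
Step 5 [EW]: N:wait,E:empty,S:wait,W:empty | queues: N=1 E=0 S=0 W=0

N: 6
E: empty
S: empty
W: empty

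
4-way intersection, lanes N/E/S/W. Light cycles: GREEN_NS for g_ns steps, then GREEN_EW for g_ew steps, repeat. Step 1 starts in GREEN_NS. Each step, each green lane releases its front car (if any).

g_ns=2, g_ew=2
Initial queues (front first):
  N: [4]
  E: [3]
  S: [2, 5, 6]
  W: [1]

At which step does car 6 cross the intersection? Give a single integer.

Step 1 [NS]: N:car4-GO,E:wait,S:car2-GO,W:wait | queues: N=0 E=1 S=2 W=1
Step 2 [NS]: N:empty,E:wait,S:car5-GO,W:wait | queues: N=0 E=1 S=1 W=1
Step 3 [EW]: N:wait,E:car3-GO,S:wait,W:car1-GO | queues: N=0 E=0 S=1 W=0
Step 4 [EW]: N:wait,E:empty,S:wait,W:empty | queues: N=0 E=0 S=1 W=0
Step 5 [NS]: N:empty,E:wait,S:car6-GO,W:wait | queues: N=0 E=0 S=0 W=0
Car 6 crosses at step 5

5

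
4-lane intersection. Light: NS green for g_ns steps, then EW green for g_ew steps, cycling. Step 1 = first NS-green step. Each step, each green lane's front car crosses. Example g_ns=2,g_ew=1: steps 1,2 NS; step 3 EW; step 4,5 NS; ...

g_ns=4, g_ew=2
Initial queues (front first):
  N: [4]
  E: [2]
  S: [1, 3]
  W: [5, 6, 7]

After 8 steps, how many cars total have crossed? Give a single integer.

Step 1 [NS]: N:car4-GO,E:wait,S:car1-GO,W:wait | queues: N=0 E=1 S=1 W=3
Step 2 [NS]: N:empty,E:wait,S:car3-GO,W:wait | queues: N=0 E=1 S=0 W=3
Step 3 [NS]: N:empty,E:wait,S:empty,W:wait | queues: N=0 E=1 S=0 W=3
Step 4 [NS]: N:empty,E:wait,S:empty,W:wait | queues: N=0 E=1 S=0 W=3
Step 5 [EW]: N:wait,E:car2-GO,S:wait,W:car5-GO | queues: N=0 E=0 S=0 W=2
Step 6 [EW]: N:wait,E:empty,S:wait,W:car6-GO | queues: N=0 E=0 S=0 W=1
Step 7 [NS]: N:empty,E:wait,S:empty,W:wait | queues: N=0 E=0 S=0 W=1
Step 8 [NS]: N:empty,E:wait,S:empty,W:wait | queues: N=0 E=0 S=0 W=1
Cars crossed by step 8: 6

Answer: 6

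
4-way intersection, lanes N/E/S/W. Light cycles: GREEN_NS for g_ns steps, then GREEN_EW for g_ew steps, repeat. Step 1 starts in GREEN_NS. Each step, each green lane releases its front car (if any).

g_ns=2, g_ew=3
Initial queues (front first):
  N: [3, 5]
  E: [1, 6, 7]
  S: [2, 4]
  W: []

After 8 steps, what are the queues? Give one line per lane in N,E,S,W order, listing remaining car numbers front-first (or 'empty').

Step 1 [NS]: N:car3-GO,E:wait,S:car2-GO,W:wait | queues: N=1 E=3 S=1 W=0
Step 2 [NS]: N:car5-GO,E:wait,S:car4-GO,W:wait | queues: N=0 E=3 S=0 W=0
Step 3 [EW]: N:wait,E:car1-GO,S:wait,W:empty | queues: N=0 E=2 S=0 W=0
Step 4 [EW]: N:wait,E:car6-GO,S:wait,W:empty | queues: N=0 E=1 S=0 W=0
Step 5 [EW]: N:wait,E:car7-GO,S:wait,W:empty | queues: N=0 E=0 S=0 W=0

N: empty
E: empty
S: empty
W: empty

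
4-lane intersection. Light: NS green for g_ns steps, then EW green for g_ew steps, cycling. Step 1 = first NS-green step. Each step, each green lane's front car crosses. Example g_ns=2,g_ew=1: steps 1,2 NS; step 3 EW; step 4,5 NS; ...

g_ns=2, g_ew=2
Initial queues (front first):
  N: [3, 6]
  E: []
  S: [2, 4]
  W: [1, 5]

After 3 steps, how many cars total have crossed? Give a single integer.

Step 1 [NS]: N:car3-GO,E:wait,S:car2-GO,W:wait | queues: N=1 E=0 S=1 W=2
Step 2 [NS]: N:car6-GO,E:wait,S:car4-GO,W:wait | queues: N=0 E=0 S=0 W=2
Step 3 [EW]: N:wait,E:empty,S:wait,W:car1-GO | queues: N=0 E=0 S=0 W=1
Cars crossed by step 3: 5

Answer: 5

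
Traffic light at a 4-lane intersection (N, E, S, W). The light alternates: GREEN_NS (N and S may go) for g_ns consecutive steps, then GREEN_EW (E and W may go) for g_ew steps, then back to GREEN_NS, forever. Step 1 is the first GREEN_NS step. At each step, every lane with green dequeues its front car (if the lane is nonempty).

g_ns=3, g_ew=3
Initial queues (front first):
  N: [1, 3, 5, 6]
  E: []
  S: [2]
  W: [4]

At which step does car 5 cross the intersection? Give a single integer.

Step 1 [NS]: N:car1-GO,E:wait,S:car2-GO,W:wait | queues: N=3 E=0 S=0 W=1
Step 2 [NS]: N:car3-GO,E:wait,S:empty,W:wait | queues: N=2 E=0 S=0 W=1
Step 3 [NS]: N:car5-GO,E:wait,S:empty,W:wait | queues: N=1 E=0 S=0 W=1
Step 4 [EW]: N:wait,E:empty,S:wait,W:car4-GO | queues: N=1 E=0 S=0 W=0
Step 5 [EW]: N:wait,E:empty,S:wait,W:empty | queues: N=1 E=0 S=0 W=0
Step 6 [EW]: N:wait,E:empty,S:wait,W:empty | queues: N=1 E=0 S=0 W=0
Step 7 [NS]: N:car6-GO,E:wait,S:empty,W:wait | queues: N=0 E=0 S=0 W=0
Car 5 crosses at step 3

3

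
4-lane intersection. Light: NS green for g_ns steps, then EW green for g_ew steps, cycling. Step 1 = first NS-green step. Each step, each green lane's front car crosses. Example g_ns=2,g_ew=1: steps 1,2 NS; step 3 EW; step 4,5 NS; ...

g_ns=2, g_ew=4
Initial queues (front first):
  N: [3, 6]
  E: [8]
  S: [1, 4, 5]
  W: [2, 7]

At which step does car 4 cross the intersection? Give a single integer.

Step 1 [NS]: N:car3-GO,E:wait,S:car1-GO,W:wait | queues: N=1 E=1 S=2 W=2
Step 2 [NS]: N:car6-GO,E:wait,S:car4-GO,W:wait | queues: N=0 E=1 S=1 W=2
Step 3 [EW]: N:wait,E:car8-GO,S:wait,W:car2-GO | queues: N=0 E=0 S=1 W=1
Step 4 [EW]: N:wait,E:empty,S:wait,W:car7-GO | queues: N=0 E=0 S=1 W=0
Step 5 [EW]: N:wait,E:empty,S:wait,W:empty | queues: N=0 E=0 S=1 W=0
Step 6 [EW]: N:wait,E:empty,S:wait,W:empty | queues: N=0 E=0 S=1 W=0
Step 7 [NS]: N:empty,E:wait,S:car5-GO,W:wait | queues: N=0 E=0 S=0 W=0
Car 4 crosses at step 2

2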